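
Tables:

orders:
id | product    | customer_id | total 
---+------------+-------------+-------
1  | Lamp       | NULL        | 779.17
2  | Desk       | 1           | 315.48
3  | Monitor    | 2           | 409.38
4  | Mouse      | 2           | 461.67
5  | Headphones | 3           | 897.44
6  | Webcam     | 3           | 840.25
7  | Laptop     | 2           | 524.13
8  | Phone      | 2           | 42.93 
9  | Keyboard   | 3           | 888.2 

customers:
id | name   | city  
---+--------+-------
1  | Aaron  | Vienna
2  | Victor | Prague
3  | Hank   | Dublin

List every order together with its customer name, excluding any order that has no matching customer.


INNER JOIN keeps only orders rows whose customer_id matches an id in customers. Walk through each order:
  - order 1 (Lamp): customer_id=NULL, no match -> dropped
  - order 2 (Desk): customer_id=1 -> matches Aaron
  - order 3 (Monitor): customer_id=2 -> matches Victor
  - order 4 (Mouse): customer_id=2 -> matches Victor
  - order 5 (Headphones): customer_id=3 -> matches Hank
  - order 6 (Webcam): customer_id=3 -> matches Hank
  - order 7 (Laptop): customer_id=2 -> matches Victor
  - order 8 (Phone): customer_id=2 -> matches Victor
  - order 9 (Keyboard): customer_id=3 -> matches Hank
So 1 of 9 rows is dropped.

SQL:
SELECT a.product, b.name AS customer
FROM orders a
INNER JOIN customers b ON a.customer_id = b.id

Result:
product    | customer
-----------+---------
Desk       | Aaron   
Monitor    | Victor  
Mouse      | Victor  
Headphones | Hank    
Webcam     | Hank    
Laptop     | Victor  
Phone      | Victor  
Keyboard   | Hank    


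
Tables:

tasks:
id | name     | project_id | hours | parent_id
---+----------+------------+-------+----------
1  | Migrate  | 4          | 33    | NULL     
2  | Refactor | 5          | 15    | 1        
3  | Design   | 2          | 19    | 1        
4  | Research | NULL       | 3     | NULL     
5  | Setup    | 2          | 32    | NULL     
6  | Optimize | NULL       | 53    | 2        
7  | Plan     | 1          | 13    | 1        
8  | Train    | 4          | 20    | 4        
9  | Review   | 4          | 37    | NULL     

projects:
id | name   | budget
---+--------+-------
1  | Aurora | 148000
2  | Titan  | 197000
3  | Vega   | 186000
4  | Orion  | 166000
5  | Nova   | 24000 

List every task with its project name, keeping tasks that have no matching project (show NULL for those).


LEFT JOIN keeps every row from tasks (the left table); where project_id has no match in projects, the project columns become NULL. Walk through each task:
  - task 1 (Migrate): project_id=4 -> matches Orion
  - task 2 (Refactor): project_id=5 -> matches Nova
  - task 3 (Design): project_id=2 -> matches Titan
  - task 4 (Research): project_id=NULL, no match -> kept with NULL
  - task 5 (Setup): project_id=2 -> matches Titan
  - task 6 (Optimize): project_id=NULL, no match -> kept with NULL
  - task 7 (Plan): project_id=1 -> matches Aurora
  - task 8 (Train): project_id=4 -> matches Orion
  - task 9 (Review): project_id=4 -> matches Orion
All 9 rows appear; 2 have NULL project.

SQL:
SELECT a.name, b.name AS project
FROM tasks a
LEFT JOIN projects b ON a.project_id = b.id

Result:
name     | project
---------+--------
Migrate  | Orion  
Refactor | Nova   
Design   | Titan  
Research | NULL   
Setup    | Titan  
Optimize | NULL   
Plan     | Aurora 
Train    | Orion  
Review   | Orion  


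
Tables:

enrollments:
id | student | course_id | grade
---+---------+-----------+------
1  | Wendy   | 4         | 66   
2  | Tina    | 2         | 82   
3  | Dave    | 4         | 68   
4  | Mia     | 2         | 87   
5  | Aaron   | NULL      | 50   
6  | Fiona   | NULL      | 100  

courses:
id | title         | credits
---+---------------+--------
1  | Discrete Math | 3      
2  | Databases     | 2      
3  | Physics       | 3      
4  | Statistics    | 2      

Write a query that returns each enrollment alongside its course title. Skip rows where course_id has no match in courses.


INNER JOIN keeps only enrollments rows whose course_id matches an id in courses. Walk through each enrollment:
  - enrollment 1 (Wendy): course_id=4 -> matches Statistics
  - enrollment 2 (Tina): course_id=2 -> matches Databases
  - enrollment 3 (Dave): course_id=4 -> matches Statistics
  - enrollment 4 (Mia): course_id=2 -> matches Databases
  - enrollment 5 (Aaron): course_id=NULL, no match -> dropped
  - enrollment 6 (Fiona): course_id=NULL, no match -> dropped
So 2 of 6 rows are dropped.

SQL:
SELECT a.student, b.title AS course
FROM enrollments a
INNER JOIN courses b ON a.course_id = b.id

Result:
student | course    
--------+-----------
Wendy   | Statistics
Tina    | Databases 
Dave    | Statistics
Mia     | Databases 


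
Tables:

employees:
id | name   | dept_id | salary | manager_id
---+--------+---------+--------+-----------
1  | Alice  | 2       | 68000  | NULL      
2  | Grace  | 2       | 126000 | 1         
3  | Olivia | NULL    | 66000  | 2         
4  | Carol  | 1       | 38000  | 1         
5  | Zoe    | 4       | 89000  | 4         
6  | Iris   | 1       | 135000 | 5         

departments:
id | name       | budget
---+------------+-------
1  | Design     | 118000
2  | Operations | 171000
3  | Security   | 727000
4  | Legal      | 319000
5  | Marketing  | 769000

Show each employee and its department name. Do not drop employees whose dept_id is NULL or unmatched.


LEFT JOIN keeps every row from employees (the left table); where dept_id has no match in departments, the department columns become NULL. Walk through each employee:
  - employee 1 (Alice): dept_id=2 -> matches Operations
  - employee 2 (Grace): dept_id=2 -> matches Operations
  - employee 3 (Olivia): dept_id=NULL, no match -> kept with NULL
  - employee 4 (Carol): dept_id=1 -> matches Design
  - employee 5 (Zoe): dept_id=4 -> matches Legal
  - employee 6 (Iris): dept_id=1 -> matches Design
All 6 rows appear; 1 has NULL department.

SQL:
SELECT a.name, b.name AS department
FROM employees a
LEFT JOIN departments b ON a.dept_id = b.id

Result:
name   | department
-------+-----------
Alice  | Operations
Grace  | Operations
Olivia | NULL      
Carol  | Design    
Zoe    | Legal     
Iris   | Design    


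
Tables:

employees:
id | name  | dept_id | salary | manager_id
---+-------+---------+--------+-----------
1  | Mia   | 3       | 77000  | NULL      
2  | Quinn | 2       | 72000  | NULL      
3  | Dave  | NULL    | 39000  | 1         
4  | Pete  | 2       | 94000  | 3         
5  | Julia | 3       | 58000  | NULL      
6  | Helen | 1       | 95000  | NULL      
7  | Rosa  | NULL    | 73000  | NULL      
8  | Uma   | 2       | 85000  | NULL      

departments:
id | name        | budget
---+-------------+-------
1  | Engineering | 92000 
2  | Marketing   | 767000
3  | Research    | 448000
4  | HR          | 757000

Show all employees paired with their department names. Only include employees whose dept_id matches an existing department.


INNER JOIN keeps only employees rows whose dept_id matches an id in departments. Walk through each employee:
  - employee 1 (Mia): dept_id=3 -> matches Research
  - employee 2 (Quinn): dept_id=2 -> matches Marketing
  - employee 3 (Dave): dept_id=NULL, no match -> dropped
  - employee 4 (Pete): dept_id=2 -> matches Marketing
  - employee 5 (Julia): dept_id=3 -> matches Research
  - employee 6 (Helen): dept_id=1 -> matches Engineering
  - employee 7 (Rosa): dept_id=NULL, no match -> dropped
  - employee 8 (Uma): dept_id=2 -> matches Marketing
So 2 of 8 rows are dropped.

SQL:
SELECT a.name, b.name AS department
FROM employees a
INNER JOIN departments b ON a.dept_id = b.id

Result:
name  | department 
------+------------
Mia   | Research   
Quinn | Marketing  
Pete  | Marketing  
Julia | Research   
Helen | Engineering
Uma   | Marketing  


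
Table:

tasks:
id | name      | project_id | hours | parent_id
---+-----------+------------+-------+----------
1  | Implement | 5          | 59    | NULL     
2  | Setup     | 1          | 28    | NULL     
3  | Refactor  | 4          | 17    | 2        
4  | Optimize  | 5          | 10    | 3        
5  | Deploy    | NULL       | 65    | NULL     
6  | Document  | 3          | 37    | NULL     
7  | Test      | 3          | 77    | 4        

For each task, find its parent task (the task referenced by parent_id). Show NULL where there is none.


This is a self-join: tasks is joined to a second copy of itself, matching each row's parent_id to another row's id. Use LEFT JOIN so rows with parent_id=NULL are kept.
  - task 1 (Implement): parent_id=NULL -> NULL
  - task 2 (Setup): parent_id=NULL -> NULL
  - task 3 (Refactor): parent_id=2 -> Setup
  - task 4 (Optimize): parent_id=3 -> Refactor
  - task 5 (Deploy): parent_id=NULL -> NULL
  - task 6 (Document): parent_id=NULL -> NULL
  - task 7 (Test): parent_id=4 -> Optimize

SQL:
SELECT a.name AS item, b.name AS parent
FROM tasks a
LEFT JOIN tasks b ON a.parent_id = b.id

Result:
item      | parent  
----------+---------
Implement | NULL    
Setup     | NULL    
Refactor  | Setup   
Optimize  | Refactor
Deploy    | NULL    
Document  | NULL    
Test      | Optimize


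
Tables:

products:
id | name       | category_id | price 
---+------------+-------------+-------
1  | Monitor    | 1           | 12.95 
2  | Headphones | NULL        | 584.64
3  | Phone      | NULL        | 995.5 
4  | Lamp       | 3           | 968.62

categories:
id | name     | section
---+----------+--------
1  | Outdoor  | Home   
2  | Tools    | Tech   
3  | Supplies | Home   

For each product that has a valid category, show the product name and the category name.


INNER JOIN keeps only products rows whose category_id matches an id in categories. Walk through each product:
  - product 1 (Monitor): category_id=1 -> matches Outdoor
  - product 2 (Headphones): category_id=NULL, no match -> dropped
  - product 3 (Phone): category_id=NULL, no match -> dropped
  - product 4 (Lamp): category_id=3 -> matches Supplies
So 2 of 4 rows are dropped.

SQL:
SELECT a.name, b.name AS category
FROM products a
INNER JOIN categories b ON a.category_id = b.id

Result:
name    | category
--------+---------
Monitor | Outdoor 
Lamp    | Supplies


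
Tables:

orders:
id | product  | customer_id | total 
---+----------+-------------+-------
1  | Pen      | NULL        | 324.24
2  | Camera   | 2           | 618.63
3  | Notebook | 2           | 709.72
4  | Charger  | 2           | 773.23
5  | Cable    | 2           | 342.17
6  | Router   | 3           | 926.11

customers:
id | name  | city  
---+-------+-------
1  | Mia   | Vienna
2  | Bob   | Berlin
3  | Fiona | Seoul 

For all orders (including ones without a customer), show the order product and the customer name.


LEFT JOIN keeps every row from orders (the left table); where customer_id has no match in customers, the customer columns become NULL. Walk through each order:
  - order 1 (Pen): customer_id=NULL, no match -> kept with NULL
  - order 2 (Camera): customer_id=2 -> matches Bob
  - order 3 (Notebook): customer_id=2 -> matches Bob
  - order 4 (Charger): customer_id=2 -> matches Bob
  - order 5 (Cable): customer_id=2 -> matches Bob
  - order 6 (Router): customer_id=3 -> matches Fiona
All 6 rows appear; 1 has NULL customer.

SQL:
SELECT a.product, b.name AS customer
FROM orders a
LEFT JOIN customers b ON a.customer_id = b.id

Result:
product  | customer
---------+---------
Pen      | NULL    
Camera   | Bob     
Notebook | Bob     
Charger  | Bob     
Cable    | Bob     
Router   | Fiona   


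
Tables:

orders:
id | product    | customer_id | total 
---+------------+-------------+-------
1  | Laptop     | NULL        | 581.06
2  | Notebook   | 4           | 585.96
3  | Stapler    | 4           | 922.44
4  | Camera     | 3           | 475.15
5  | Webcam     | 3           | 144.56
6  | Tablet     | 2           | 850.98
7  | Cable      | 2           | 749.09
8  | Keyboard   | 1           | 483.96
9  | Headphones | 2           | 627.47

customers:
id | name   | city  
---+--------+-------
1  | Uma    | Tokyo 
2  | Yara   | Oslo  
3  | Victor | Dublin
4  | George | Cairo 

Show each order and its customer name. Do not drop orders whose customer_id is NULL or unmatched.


LEFT JOIN keeps every row from orders (the left table); where customer_id has no match in customers, the customer columns become NULL. Walk through each order:
  - order 1 (Laptop): customer_id=NULL, no match -> kept with NULL
  - order 2 (Notebook): customer_id=4 -> matches George
  - order 3 (Stapler): customer_id=4 -> matches George
  - order 4 (Camera): customer_id=3 -> matches Victor
  - order 5 (Webcam): customer_id=3 -> matches Victor
  - order 6 (Tablet): customer_id=2 -> matches Yara
  - order 7 (Cable): customer_id=2 -> matches Yara
  - order 8 (Keyboard): customer_id=1 -> matches Uma
  - order 9 (Headphones): customer_id=2 -> matches Yara
All 9 rows appear; 1 has NULL customer.

SQL:
SELECT a.product, b.name AS customer
FROM orders a
LEFT JOIN customers b ON a.customer_id = b.id

Result:
product    | customer
-----------+---------
Laptop     | NULL    
Notebook   | George  
Stapler    | George  
Camera     | Victor  
Webcam     | Victor  
Tablet     | Yara    
Cable      | Yara    
Keyboard   | Uma     
Headphones | Yara    


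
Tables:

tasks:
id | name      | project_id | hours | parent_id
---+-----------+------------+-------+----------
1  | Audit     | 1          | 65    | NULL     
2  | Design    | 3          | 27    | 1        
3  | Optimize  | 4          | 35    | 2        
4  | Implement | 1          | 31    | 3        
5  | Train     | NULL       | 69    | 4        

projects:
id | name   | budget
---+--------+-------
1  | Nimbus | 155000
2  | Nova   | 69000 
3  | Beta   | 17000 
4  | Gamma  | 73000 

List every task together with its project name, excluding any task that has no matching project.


INNER JOIN keeps only tasks rows whose project_id matches an id in projects. Walk through each task:
  - task 1 (Audit): project_id=1 -> matches Nimbus
  - task 2 (Design): project_id=3 -> matches Beta
  - task 3 (Optimize): project_id=4 -> matches Gamma
  - task 4 (Implement): project_id=1 -> matches Nimbus
  - task 5 (Train): project_id=NULL, no match -> dropped
So 1 of 5 rows is dropped.

SQL:
SELECT a.name, b.name AS project
FROM tasks a
INNER JOIN projects b ON a.project_id = b.id

Result:
name      | project
----------+--------
Audit     | Nimbus 
Design    | Beta   
Optimize  | Gamma  
Implement | Nimbus 


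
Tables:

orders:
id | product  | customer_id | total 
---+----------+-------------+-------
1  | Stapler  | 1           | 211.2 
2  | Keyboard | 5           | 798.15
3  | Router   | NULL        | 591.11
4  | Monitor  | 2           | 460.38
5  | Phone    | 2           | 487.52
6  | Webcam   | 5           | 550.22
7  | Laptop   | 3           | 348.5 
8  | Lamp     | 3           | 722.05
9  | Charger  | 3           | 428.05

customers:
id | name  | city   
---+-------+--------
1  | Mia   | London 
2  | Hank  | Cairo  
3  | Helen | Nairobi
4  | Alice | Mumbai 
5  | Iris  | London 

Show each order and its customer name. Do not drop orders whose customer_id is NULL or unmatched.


LEFT JOIN keeps every row from orders (the left table); where customer_id has no match in customers, the customer columns become NULL. Walk through each order:
  - order 1 (Stapler): customer_id=1 -> matches Mia
  - order 2 (Keyboard): customer_id=5 -> matches Iris
  - order 3 (Router): customer_id=NULL, no match -> kept with NULL
  - order 4 (Monitor): customer_id=2 -> matches Hank
  - order 5 (Phone): customer_id=2 -> matches Hank
  - order 6 (Webcam): customer_id=5 -> matches Iris
  - order 7 (Laptop): customer_id=3 -> matches Helen
  - order 8 (Lamp): customer_id=3 -> matches Helen
  - order 9 (Charger): customer_id=3 -> matches Helen
All 9 rows appear; 1 has NULL customer.

SQL:
SELECT a.product, b.name AS customer
FROM orders a
LEFT JOIN customers b ON a.customer_id = b.id

Result:
product  | customer
---------+---------
Stapler  | Mia     
Keyboard | Iris    
Router   | NULL    
Monitor  | Hank    
Phone    | Hank    
Webcam   | Iris    
Laptop   | Helen   
Lamp     | Helen   
Charger  | Helen   


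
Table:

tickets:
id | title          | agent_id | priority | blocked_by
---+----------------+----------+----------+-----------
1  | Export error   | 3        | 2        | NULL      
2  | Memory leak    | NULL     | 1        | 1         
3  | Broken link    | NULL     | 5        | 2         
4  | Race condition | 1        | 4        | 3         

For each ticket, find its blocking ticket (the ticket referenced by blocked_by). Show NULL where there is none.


This is a self-join: tickets is joined to a second copy of itself, matching each row's blocked_by to another row's id. Use LEFT JOIN so rows with blocked_by=NULL are kept.
  - ticket 1 (Export error): blocked_by=NULL -> NULL
  - ticket 2 (Memory leak): blocked_by=1 -> Export error
  - ticket 3 (Broken link): blocked_by=2 -> Memory leak
  - ticket 4 (Race condition): blocked_by=3 -> Broken link

SQL:
SELECT a.title AS item, b.title AS blocked_by
FROM tickets a
LEFT JOIN tickets b ON a.blocked_by = b.id

Result:
item           | blocked_by  
---------------+-------------
Export error   | NULL        
Memory leak    | Export error
Broken link    | Memory leak 
Race condition | Broken link 


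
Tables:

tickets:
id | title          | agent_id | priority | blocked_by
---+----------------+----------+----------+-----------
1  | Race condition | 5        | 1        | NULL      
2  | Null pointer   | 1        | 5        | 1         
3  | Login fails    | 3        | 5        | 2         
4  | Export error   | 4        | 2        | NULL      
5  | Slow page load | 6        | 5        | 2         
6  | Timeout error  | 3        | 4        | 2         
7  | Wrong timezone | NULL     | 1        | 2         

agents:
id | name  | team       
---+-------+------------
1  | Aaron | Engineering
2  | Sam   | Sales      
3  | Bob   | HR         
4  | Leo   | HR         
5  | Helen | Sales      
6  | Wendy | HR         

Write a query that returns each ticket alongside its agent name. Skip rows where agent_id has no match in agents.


INNER JOIN keeps only tickets rows whose agent_id matches an id in agents. Walk through each ticket:
  - ticket 1 (Race condition): agent_id=5 -> matches Helen
  - ticket 2 (Null pointer): agent_id=1 -> matches Aaron
  - ticket 3 (Login fails): agent_id=3 -> matches Bob
  - ticket 4 (Export error): agent_id=4 -> matches Leo
  - ticket 5 (Slow page load): agent_id=6 -> matches Wendy
  - ticket 6 (Timeout error): agent_id=3 -> matches Bob
  - ticket 7 (Wrong timezone): agent_id=NULL, no match -> dropped
So 1 of 7 rows is dropped.

SQL:
SELECT a.title, b.name AS agent
FROM tickets a
INNER JOIN agents b ON a.agent_id = b.id

Result:
title          | agent
---------------+------
Race condition | Helen
Null pointer   | Aaron
Login fails    | Bob  
Export error   | Leo  
Slow page load | Wendy
Timeout error  | Bob  


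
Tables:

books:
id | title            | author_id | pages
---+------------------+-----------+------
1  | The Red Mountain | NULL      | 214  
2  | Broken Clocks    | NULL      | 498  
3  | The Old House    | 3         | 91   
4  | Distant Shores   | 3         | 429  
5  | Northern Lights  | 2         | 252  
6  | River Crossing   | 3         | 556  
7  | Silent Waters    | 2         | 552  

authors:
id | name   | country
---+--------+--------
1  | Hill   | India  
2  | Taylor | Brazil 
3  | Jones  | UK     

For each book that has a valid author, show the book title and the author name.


INNER JOIN keeps only books rows whose author_id matches an id in authors. Walk through each book:
  - book 1 (The Red Mountain): author_id=NULL, no match -> dropped
  - book 2 (Broken Clocks): author_id=NULL, no match -> dropped
  - book 3 (The Old House): author_id=3 -> matches Jones
  - book 4 (Distant Shores): author_id=3 -> matches Jones
  - book 5 (Northern Lights): author_id=2 -> matches Taylor
  - book 6 (River Crossing): author_id=3 -> matches Jones
  - book 7 (Silent Waters): author_id=2 -> matches Taylor
So 2 of 7 rows are dropped.

SQL:
SELECT a.title, b.name AS author
FROM books a
INNER JOIN authors b ON a.author_id = b.id

Result:
title           | author
----------------+-------
The Old House   | Jones 
Distant Shores  | Jones 
Northern Lights | Taylor
River Crossing  | Jones 
Silent Waters   | Taylor


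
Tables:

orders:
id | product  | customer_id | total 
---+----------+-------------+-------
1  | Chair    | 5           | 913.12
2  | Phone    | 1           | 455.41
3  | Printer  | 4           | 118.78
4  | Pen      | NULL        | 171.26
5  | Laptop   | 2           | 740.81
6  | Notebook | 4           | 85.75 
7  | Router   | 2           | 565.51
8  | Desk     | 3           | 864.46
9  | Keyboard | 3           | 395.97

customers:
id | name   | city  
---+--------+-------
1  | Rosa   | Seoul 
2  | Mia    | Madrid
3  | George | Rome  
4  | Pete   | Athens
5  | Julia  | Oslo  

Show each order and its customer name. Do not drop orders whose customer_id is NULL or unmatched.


LEFT JOIN keeps every row from orders (the left table); where customer_id has no match in customers, the customer columns become NULL. Walk through each order:
  - order 1 (Chair): customer_id=5 -> matches Julia
  - order 2 (Phone): customer_id=1 -> matches Rosa
  - order 3 (Printer): customer_id=4 -> matches Pete
  - order 4 (Pen): customer_id=NULL, no match -> kept with NULL
  - order 5 (Laptop): customer_id=2 -> matches Mia
  - order 6 (Notebook): customer_id=4 -> matches Pete
  - order 7 (Router): customer_id=2 -> matches Mia
  - order 8 (Desk): customer_id=3 -> matches George
  - order 9 (Keyboard): customer_id=3 -> matches George
All 9 rows appear; 1 has NULL customer.

SQL:
SELECT a.product, b.name AS customer
FROM orders a
LEFT JOIN customers b ON a.customer_id = b.id

Result:
product  | customer
---------+---------
Chair    | Julia   
Phone    | Rosa    
Printer  | Pete    
Pen      | NULL    
Laptop   | Mia     
Notebook | Pete    
Router   | Mia     
Desk     | George  
Keyboard | George  


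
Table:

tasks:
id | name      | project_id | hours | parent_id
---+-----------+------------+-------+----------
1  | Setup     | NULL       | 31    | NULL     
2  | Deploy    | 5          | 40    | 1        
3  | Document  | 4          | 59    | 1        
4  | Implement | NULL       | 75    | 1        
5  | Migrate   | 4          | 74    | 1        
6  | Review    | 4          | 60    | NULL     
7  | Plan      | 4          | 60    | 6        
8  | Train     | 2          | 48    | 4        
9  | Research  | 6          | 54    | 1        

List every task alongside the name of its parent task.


This is a self-join: tasks is joined to a second copy of itself, matching each row's parent_id to another row's id. Use LEFT JOIN so rows with parent_id=NULL are kept.
  - task 1 (Setup): parent_id=NULL -> NULL
  - task 2 (Deploy): parent_id=1 -> Setup
  - task 3 (Document): parent_id=1 -> Setup
  - task 4 (Implement): parent_id=1 -> Setup
  - task 5 (Migrate): parent_id=1 -> Setup
  - task 6 (Review): parent_id=NULL -> NULL
  - task 7 (Plan): parent_id=6 -> Review
  - task 8 (Train): parent_id=4 -> Implement
  - task 9 (Research): parent_id=1 -> Setup

SQL:
SELECT a.name AS item, b.name AS parent
FROM tasks a
LEFT JOIN tasks b ON a.parent_id = b.id

Result:
item      | parent   
----------+----------
Setup     | NULL     
Deploy    | Setup    
Document  | Setup    
Implement | Setup    
Migrate   | Setup    
Review    | NULL     
Plan      | Review   
Train     | Implement
Research  | Setup    


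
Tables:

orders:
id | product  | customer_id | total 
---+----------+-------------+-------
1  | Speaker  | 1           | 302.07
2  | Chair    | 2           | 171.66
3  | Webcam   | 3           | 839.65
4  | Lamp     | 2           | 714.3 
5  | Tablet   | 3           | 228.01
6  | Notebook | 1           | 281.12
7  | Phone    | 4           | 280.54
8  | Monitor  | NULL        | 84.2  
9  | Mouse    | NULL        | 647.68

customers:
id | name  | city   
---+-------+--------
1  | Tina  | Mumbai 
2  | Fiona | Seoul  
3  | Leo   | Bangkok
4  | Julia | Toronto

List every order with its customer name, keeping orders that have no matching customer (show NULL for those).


LEFT JOIN keeps every row from orders (the left table); where customer_id has no match in customers, the customer columns become NULL. Walk through each order:
  - order 1 (Speaker): customer_id=1 -> matches Tina
  - order 2 (Chair): customer_id=2 -> matches Fiona
  - order 3 (Webcam): customer_id=3 -> matches Leo
  - order 4 (Lamp): customer_id=2 -> matches Fiona
  - order 5 (Tablet): customer_id=3 -> matches Leo
  - order 6 (Notebook): customer_id=1 -> matches Tina
  - order 7 (Phone): customer_id=4 -> matches Julia
  - order 8 (Monitor): customer_id=NULL, no match -> kept with NULL
  - order 9 (Mouse): customer_id=NULL, no match -> kept with NULL
All 9 rows appear; 2 have NULL customer.

SQL:
SELECT a.product, b.name AS customer
FROM orders a
LEFT JOIN customers b ON a.customer_id = b.id

Result:
product  | customer
---------+---------
Speaker  | Tina    
Chair    | Fiona   
Webcam   | Leo     
Lamp     | Fiona   
Tablet   | Leo     
Notebook | Tina    
Phone    | Julia   
Monitor  | NULL    
Mouse    | NULL    


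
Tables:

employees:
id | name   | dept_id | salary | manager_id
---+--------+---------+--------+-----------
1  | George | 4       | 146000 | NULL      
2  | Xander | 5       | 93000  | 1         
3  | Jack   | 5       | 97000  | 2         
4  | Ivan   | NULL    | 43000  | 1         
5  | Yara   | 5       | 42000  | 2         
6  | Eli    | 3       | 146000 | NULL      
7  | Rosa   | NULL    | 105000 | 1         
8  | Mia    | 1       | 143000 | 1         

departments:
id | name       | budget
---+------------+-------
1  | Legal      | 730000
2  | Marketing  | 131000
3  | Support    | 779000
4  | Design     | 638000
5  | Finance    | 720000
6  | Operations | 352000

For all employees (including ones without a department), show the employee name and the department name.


LEFT JOIN keeps every row from employees (the left table); where dept_id has no match in departments, the department columns become NULL. Walk through each employee:
  - employee 1 (George): dept_id=4 -> matches Design
  - employee 2 (Xander): dept_id=5 -> matches Finance
  - employee 3 (Jack): dept_id=5 -> matches Finance
  - employee 4 (Ivan): dept_id=NULL, no match -> kept with NULL
  - employee 5 (Yara): dept_id=5 -> matches Finance
  - employee 6 (Eli): dept_id=3 -> matches Support
  - employee 7 (Rosa): dept_id=NULL, no match -> kept with NULL
  - employee 8 (Mia): dept_id=1 -> matches Legal
All 8 rows appear; 2 have NULL department.

SQL:
SELECT a.name, b.name AS department
FROM employees a
LEFT JOIN departments b ON a.dept_id = b.id

Result:
name   | department
-------+-----------
George | Design    
Xander | Finance   
Jack   | Finance   
Ivan   | NULL      
Yara   | Finance   
Eli    | Support   
Rosa   | NULL      
Mia    | Legal     


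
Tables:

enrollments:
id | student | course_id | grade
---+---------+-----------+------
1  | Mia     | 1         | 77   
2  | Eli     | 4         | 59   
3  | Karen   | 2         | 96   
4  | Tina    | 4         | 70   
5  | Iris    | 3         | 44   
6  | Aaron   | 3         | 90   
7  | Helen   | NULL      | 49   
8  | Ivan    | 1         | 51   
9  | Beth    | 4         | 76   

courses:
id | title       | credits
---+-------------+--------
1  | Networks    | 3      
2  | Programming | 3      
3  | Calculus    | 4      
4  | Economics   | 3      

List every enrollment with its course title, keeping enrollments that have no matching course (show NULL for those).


LEFT JOIN keeps every row from enrollments (the left table); where course_id has no match in courses, the course columns become NULL. Walk through each enrollment:
  - enrollment 1 (Mia): course_id=1 -> matches Networks
  - enrollment 2 (Eli): course_id=4 -> matches Economics
  - enrollment 3 (Karen): course_id=2 -> matches Programming
  - enrollment 4 (Tina): course_id=4 -> matches Economics
  - enrollment 5 (Iris): course_id=3 -> matches Calculus
  - enrollment 6 (Aaron): course_id=3 -> matches Calculus
  - enrollment 7 (Helen): course_id=NULL, no match -> kept with NULL
  - enrollment 8 (Ivan): course_id=1 -> matches Networks
  - enrollment 9 (Beth): course_id=4 -> matches Economics
All 9 rows appear; 1 has NULL course.

SQL:
SELECT a.student, b.title AS course
FROM enrollments a
LEFT JOIN courses b ON a.course_id = b.id

Result:
student | course     
--------+------------
Mia     | Networks   
Eli     | Economics  
Karen   | Programming
Tina    | Economics  
Iris    | Calculus   
Aaron   | Calculus   
Helen   | NULL       
Ivan    | Networks   
Beth    | Economics  


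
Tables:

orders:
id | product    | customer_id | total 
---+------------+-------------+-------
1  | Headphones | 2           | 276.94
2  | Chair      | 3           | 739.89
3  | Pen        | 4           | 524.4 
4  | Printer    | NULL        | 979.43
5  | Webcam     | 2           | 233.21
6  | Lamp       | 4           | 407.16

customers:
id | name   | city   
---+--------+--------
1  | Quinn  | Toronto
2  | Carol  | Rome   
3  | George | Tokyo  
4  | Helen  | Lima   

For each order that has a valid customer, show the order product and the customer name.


INNER JOIN keeps only orders rows whose customer_id matches an id in customers. Walk through each order:
  - order 1 (Headphones): customer_id=2 -> matches Carol
  - order 2 (Chair): customer_id=3 -> matches George
  - order 3 (Pen): customer_id=4 -> matches Helen
  - order 4 (Printer): customer_id=NULL, no match -> dropped
  - order 5 (Webcam): customer_id=2 -> matches Carol
  - order 6 (Lamp): customer_id=4 -> matches Helen
So 1 of 6 rows is dropped.

SQL:
SELECT a.product, b.name AS customer
FROM orders a
INNER JOIN customers b ON a.customer_id = b.id

Result:
product    | customer
-----------+---------
Headphones | Carol   
Chair      | George  
Pen        | Helen   
Webcam     | Carol   
Lamp       | Helen   


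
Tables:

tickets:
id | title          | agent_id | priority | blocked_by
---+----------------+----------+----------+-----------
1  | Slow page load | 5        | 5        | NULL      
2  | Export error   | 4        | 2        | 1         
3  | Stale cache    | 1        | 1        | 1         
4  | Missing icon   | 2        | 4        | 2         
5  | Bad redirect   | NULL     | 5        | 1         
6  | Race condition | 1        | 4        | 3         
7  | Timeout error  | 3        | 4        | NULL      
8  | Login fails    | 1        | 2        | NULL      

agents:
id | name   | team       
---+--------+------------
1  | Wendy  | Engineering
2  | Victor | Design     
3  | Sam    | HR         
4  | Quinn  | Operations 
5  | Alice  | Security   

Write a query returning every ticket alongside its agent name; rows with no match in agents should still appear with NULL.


LEFT JOIN keeps every row from tickets (the left table); where agent_id has no match in agents, the agent columns become NULL. Walk through each ticket:
  - ticket 1 (Slow page load): agent_id=5 -> matches Alice
  - ticket 2 (Export error): agent_id=4 -> matches Quinn
  - ticket 3 (Stale cache): agent_id=1 -> matches Wendy
  - ticket 4 (Missing icon): agent_id=2 -> matches Victor
  - ticket 5 (Bad redirect): agent_id=NULL, no match -> kept with NULL
  - ticket 6 (Race condition): agent_id=1 -> matches Wendy
  - ticket 7 (Timeout error): agent_id=3 -> matches Sam
  - ticket 8 (Login fails): agent_id=1 -> matches Wendy
All 8 rows appear; 1 has NULL agent.

SQL:
SELECT a.title, b.name AS agent
FROM tickets a
LEFT JOIN agents b ON a.agent_id = b.id

Result:
title          | agent 
---------------+-------
Slow page load | Alice 
Export error   | Quinn 
Stale cache    | Wendy 
Missing icon   | Victor
Bad redirect   | NULL  
Race condition | Wendy 
Timeout error  | Sam   
Login fails    | Wendy 


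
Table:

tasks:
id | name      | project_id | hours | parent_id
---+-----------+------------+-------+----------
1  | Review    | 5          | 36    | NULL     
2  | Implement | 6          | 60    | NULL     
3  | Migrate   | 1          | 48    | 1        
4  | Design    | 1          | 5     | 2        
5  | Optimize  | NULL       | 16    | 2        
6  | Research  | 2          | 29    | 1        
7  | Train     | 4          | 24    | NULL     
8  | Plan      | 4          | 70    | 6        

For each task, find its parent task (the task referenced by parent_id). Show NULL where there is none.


This is a self-join: tasks is joined to a second copy of itself, matching each row's parent_id to another row's id. Use LEFT JOIN so rows with parent_id=NULL are kept.
  - task 1 (Review): parent_id=NULL -> NULL
  - task 2 (Implement): parent_id=NULL -> NULL
  - task 3 (Migrate): parent_id=1 -> Review
  - task 4 (Design): parent_id=2 -> Implement
  - task 5 (Optimize): parent_id=2 -> Implement
  - task 6 (Research): parent_id=1 -> Review
  - task 7 (Train): parent_id=NULL -> NULL
  - task 8 (Plan): parent_id=6 -> Research

SQL:
SELECT a.name AS item, b.name AS parent
FROM tasks a
LEFT JOIN tasks b ON a.parent_id = b.id

Result:
item      | parent   
----------+----------
Review    | NULL     
Implement | NULL     
Migrate   | Review   
Design    | Implement
Optimize  | Implement
Research  | Review   
Train     | NULL     
Plan      | Research 


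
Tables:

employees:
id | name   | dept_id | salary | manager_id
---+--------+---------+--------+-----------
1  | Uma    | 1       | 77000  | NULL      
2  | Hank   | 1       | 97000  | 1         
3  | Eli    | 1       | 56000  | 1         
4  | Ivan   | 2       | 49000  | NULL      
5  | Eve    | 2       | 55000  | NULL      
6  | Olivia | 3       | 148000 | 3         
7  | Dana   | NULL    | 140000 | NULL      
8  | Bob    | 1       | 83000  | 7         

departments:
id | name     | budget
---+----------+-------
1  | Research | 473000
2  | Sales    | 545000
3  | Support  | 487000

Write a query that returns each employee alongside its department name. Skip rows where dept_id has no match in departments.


INNER JOIN keeps only employees rows whose dept_id matches an id in departments. Walk through each employee:
  - employee 1 (Uma): dept_id=1 -> matches Research
  - employee 2 (Hank): dept_id=1 -> matches Research
  - employee 3 (Eli): dept_id=1 -> matches Research
  - employee 4 (Ivan): dept_id=2 -> matches Sales
  - employee 5 (Eve): dept_id=2 -> matches Sales
  - employee 6 (Olivia): dept_id=3 -> matches Support
  - employee 7 (Dana): dept_id=NULL, no match -> dropped
  - employee 8 (Bob): dept_id=1 -> matches Research
So 1 of 8 rows is dropped.

SQL:
SELECT a.name, b.name AS department
FROM employees a
INNER JOIN departments b ON a.dept_id = b.id

Result:
name   | department
-------+-----------
Uma    | Research  
Hank   | Research  
Eli    | Research  
Ivan   | Sales     
Eve    | Sales     
Olivia | Support   
Bob    | Research  


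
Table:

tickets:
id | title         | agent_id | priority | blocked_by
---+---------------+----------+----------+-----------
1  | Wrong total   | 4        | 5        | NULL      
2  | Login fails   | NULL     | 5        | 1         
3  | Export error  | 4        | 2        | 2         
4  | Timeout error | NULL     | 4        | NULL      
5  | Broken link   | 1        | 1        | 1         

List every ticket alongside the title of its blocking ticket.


This is a self-join: tickets is joined to a second copy of itself, matching each row's blocked_by to another row's id. Use LEFT JOIN so rows with blocked_by=NULL are kept.
  - ticket 1 (Wrong total): blocked_by=NULL -> NULL
  - ticket 2 (Login fails): blocked_by=1 -> Wrong total
  - ticket 3 (Export error): blocked_by=2 -> Login fails
  - ticket 4 (Timeout error): blocked_by=NULL -> NULL
  - ticket 5 (Broken link): blocked_by=1 -> Wrong total

SQL:
SELECT a.title AS item, b.title AS blocked_by
FROM tickets a
LEFT JOIN tickets b ON a.blocked_by = b.id

Result:
item          | blocked_by 
--------------+------------
Wrong total   | NULL       
Login fails   | Wrong total
Export error  | Login fails
Timeout error | NULL       
Broken link   | Wrong total


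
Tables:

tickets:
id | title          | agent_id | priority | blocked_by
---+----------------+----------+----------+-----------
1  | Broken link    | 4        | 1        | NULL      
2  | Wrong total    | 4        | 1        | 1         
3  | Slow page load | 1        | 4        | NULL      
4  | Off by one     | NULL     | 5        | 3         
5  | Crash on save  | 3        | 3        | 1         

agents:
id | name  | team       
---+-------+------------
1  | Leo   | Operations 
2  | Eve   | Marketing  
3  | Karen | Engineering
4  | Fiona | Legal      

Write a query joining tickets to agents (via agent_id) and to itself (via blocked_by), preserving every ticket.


Two LEFT JOINs from the same base table tickets: one to agents via agent_id, one to tickets itself via blocked_by. Both are LEFT so every ticket is preserved.
Match against agents:
  - ticket 1 (Broken link): agent_id=4 -> matches Fiona
  - ticket 2 (Wrong total): agent_id=4 -> matches Fiona
  - ticket 3 (Slow page load): agent_id=1 -> matches Leo
  - ticket 4 (Off by one): agent_id=NULL, no match -> kept with NULL
  - ticket 5 (Crash on save): agent_id=3 -> matches Karen
Match against tickets (self):
  - ticket 1 (Broken link): blocked_by=NULL -> NULL
  - ticket 2 (Wrong total): blocked_by=1 -> Broken link
  - ticket 3 (Slow page load): blocked_by=NULL -> NULL
  - ticket 4 (Off by one): blocked_by=3 -> Slow page load
  - ticket 5 (Crash on save): blocked_by=1 -> Broken link

SQL:
SELECT a.title, b.name AS agent, c.title AS blocked_by
FROM tickets a
LEFT JOIN agents b ON a.agent_id = b.id
LEFT JOIN tickets c ON a.blocked_by = c.id

Result:
title          | agent | blocked_by    
---------------+-------+---------------
Broken link    | Fiona | NULL          
Wrong total    | Fiona | Broken link   
Slow page load | Leo   | NULL          
Off by one     | NULL  | Slow page load
Crash on save  | Karen | Broken link   


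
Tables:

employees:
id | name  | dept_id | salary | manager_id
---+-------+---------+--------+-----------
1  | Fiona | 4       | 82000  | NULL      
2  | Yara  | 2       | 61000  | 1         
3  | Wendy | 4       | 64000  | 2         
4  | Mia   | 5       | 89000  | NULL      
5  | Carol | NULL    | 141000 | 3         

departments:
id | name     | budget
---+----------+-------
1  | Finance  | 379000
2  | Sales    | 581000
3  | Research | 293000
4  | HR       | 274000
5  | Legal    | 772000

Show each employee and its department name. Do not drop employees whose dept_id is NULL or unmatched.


LEFT JOIN keeps every row from employees (the left table); where dept_id has no match in departments, the department columns become NULL. Walk through each employee:
  - employee 1 (Fiona): dept_id=4 -> matches HR
  - employee 2 (Yara): dept_id=2 -> matches Sales
  - employee 3 (Wendy): dept_id=4 -> matches HR
  - employee 4 (Mia): dept_id=5 -> matches Legal
  - employee 5 (Carol): dept_id=NULL, no match -> kept with NULL
All 5 rows appear; 1 has NULL department.

SQL:
SELECT a.name, b.name AS department
FROM employees a
LEFT JOIN departments b ON a.dept_id = b.id

Result:
name  | department
------+-----------
Fiona | HR        
Yara  | Sales     
Wendy | HR        
Mia   | Legal     
Carol | NULL      


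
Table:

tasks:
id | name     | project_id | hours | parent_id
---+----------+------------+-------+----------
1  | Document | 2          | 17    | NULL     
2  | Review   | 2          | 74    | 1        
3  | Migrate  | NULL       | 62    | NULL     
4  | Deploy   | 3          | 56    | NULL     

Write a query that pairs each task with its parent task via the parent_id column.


This is a self-join: tasks is joined to a second copy of itself, matching each row's parent_id to another row's id. Use LEFT JOIN so rows with parent_id=NULL are kept.
  - task 1 (Document): parent_id=NULL -> NULL
  - task 2 (Review): parent_id=1 -> Document
  - task 3 (Migrate): parent_id=NULL -> NULL
  - task 4 (Deploy): parent_id=NULL -> NULL

SQL:
SELECT a.name AS item, b.name AS parent
FROM tasks a
LEFT JOIN tasks b ON a.parent_id = b.id

Result:
item     | parent  
---------+---------
Document | NULL    
Review   | Document
Migrate  | NULL    
Deploy   | NULL    


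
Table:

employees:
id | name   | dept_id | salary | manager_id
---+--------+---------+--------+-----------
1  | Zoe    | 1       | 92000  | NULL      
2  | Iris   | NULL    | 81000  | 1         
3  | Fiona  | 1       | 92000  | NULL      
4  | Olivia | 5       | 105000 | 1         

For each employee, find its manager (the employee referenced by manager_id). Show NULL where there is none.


This is a self-join: employees is joined to a second copy of itself, matching each row's manager_id to another row's id. Use LEFT JOIN so rows with manager_id=NULL are kept.
  - employee 1 (Zoe): manager_id=NULL -> NULL
  - employee 2 (Iris): manager_id=1 -> Zoe
  - employee 3 (Fiona): manager_id=NULL -> NULL
  - employee 4 (Olivia): manager_id=1 -> Zoe

SQL:
SELECT a.name AS item, b.name AS manager
FROM employees a
LEFT JOIN employees b ON a.manager_id = b.id

Result:
item   | manager
-------+--------
Zoe    | NULL   
Iris   | Zoe    
Fiona  | NULL   
Olivia | Zoe    
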